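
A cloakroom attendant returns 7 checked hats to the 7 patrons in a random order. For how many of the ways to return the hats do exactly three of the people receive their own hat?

Pick the 3 fixed positions: C(7,3) = 35 ways.
The other 4 form a derangement: !4 = 9.
Total: 35 × 9 = 315.

315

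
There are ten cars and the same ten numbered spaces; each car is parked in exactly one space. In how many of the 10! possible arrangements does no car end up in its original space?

1334961

Recurrence: !10 = 10·!9 + (-1)^10.
!10 = 10·133496 + 1 = 1334961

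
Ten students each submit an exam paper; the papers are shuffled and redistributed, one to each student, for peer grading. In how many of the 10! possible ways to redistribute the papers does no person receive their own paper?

1334961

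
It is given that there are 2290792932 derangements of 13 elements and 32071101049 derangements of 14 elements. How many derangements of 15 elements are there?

!15 = (15-1)·(!14 + !13) = 14·(32071101049 + 2290792932) = 14·34361893981 = 481066515734.

481066515734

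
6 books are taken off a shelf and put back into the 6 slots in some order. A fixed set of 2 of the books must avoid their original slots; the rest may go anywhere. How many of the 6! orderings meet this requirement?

Inclusion-exclusion on the 2 forbidden self-matches:
Σ_{j=0}^{2} (-1)^j C(2,j)(6-j)!
= C(2,0)·6! - C(2,1)·5! + C(2,2)·4!
= 720 - 240 + 24
= 504

504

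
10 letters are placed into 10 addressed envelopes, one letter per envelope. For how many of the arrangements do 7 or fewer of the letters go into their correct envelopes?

3628754

# with exactly i fixed is C(10,i)·!(10-i); sum over i=0..7:
  i=0: C(10,0)·!10 = 1·1334961 = 1334961
  i=1: C(10,1)·!9 = 10·133496 = 1334960
  i=2: C(10,2)·!8 = 45·14833 = 667485
  i=3: C(10,3)·!7 = 120·1854 = 222480
  i=4: C(10,4)·!6 = 210·265 = 55650
  i=5: C(10,5)·!5 = 252·44 = 11088
  i=6: C(10,6)·!4 = 210·9 = 1890
  i=7: C(10,7)·!3 = 120·2 = 240
Total = 3628754.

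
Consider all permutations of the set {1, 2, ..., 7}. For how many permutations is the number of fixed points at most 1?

3709

Sum C(7,i)·!(7-i) for i = 0..1:
  i=0: C(7,0)·!7 = 1·1854 = 1854
  i=1: C(7,1)·!6 = 7·265 = 1855
Total = 3709.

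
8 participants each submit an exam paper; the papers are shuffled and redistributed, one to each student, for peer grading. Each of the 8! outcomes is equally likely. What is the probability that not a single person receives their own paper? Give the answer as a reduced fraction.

2119/5760

Favorable outcomes: !8 = 14833.
Total outcomes: 8! = 40320.
Probability = 14833/40320 = 2119/5760.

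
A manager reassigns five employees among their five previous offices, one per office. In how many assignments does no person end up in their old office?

44

Use !n = n·!(n-1) + (-1)^n.
!5 = 5·9 - 1 = 44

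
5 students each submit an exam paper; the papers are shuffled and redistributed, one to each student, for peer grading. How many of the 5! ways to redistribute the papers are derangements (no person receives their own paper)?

44

The subfactorial !5 = [5!/e] (nearest integer).
5! = 120, and 120/e ≈ 44.15, so !5 = 44.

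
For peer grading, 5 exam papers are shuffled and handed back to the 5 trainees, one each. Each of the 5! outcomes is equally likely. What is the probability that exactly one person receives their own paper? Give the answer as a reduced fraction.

3/8

Favorable outcomes: C(5,1)·!4 = 5·9 = 45.
Total outcomes: 5! = 120.
Probability = 45/120 = 3/8.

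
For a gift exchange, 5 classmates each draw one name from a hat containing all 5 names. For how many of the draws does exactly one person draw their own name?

45

Choose which one of the 5 is fixed: C(5,1) = 5.
The other 4 form a derangement: !4 = 9.
Total: 5 × 9 = 45.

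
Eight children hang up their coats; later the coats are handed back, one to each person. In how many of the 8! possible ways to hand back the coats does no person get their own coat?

14833

By inclusion-exclusion, !8 = Σ (-1)^k · 8!/k! for k=0..8
= 8! - 8!/1! + 8!/2! - 8!/3! + 8!/4! - 8!/5! + 8!/6! - 8!/7! + 8!/8!
= 40320 - 40320 + 20160 - 6720 + 1680 - 336 + 56 - 8 + 1
= 14833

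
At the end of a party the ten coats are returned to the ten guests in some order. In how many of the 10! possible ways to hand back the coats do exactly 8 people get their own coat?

Choose which 8 of the 10 are fixed: C(10,8) = 45.
The other 2 form a derangement: !2 = 1.
Total: 45 × 1 = 45.

45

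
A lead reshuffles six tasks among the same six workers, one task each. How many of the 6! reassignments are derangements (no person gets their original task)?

!6 is the nearest integer to 6!/e.
6! = 720, and 720/e ≈ 264.87, so !6 = 265.

265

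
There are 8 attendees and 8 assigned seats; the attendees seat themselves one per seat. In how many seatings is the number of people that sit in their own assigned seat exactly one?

Choose which one of the 8 is fixed: C(8,1) = 8.
The remaining 7 must be deranged: !7 = 1854.
Total: 8 × 1854 = 14832.

14832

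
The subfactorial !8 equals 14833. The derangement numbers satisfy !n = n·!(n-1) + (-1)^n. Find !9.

133496

!9 = 9·14833 - 1 = 133496.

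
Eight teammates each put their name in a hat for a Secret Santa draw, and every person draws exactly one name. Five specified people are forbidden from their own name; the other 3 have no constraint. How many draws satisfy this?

21234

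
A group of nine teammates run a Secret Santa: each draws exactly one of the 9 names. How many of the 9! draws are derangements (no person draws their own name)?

Recurrence: !9 = 8·(!8 + !7).
!9 = 8·(14833 + 1854) = 8·16687 = 133496

133496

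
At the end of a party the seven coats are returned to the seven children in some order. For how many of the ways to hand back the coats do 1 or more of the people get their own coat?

Sum C(7,i)·!(7-i) for i = 1..7:
  i=1: C(7,1)·!6 = 7·265 = 1855
  i=2: C(7,2)·!5 = 21·44 = 924
  i=3: C(7,3)·!4 = 35·9 = 315
  i=4: C(7,4)·!3 = 35·2 = 70
  i=5: C(7,5)·!2 = 21·1 = 21
  i=6: C(7,6)·!1 = 7·0 = 0
  i=7: C(7,7)·!0 = 1·1 = 1
Total = 3186.

3186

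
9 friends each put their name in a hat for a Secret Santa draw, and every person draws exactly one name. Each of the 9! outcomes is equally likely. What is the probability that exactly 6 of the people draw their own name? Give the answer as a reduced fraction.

Favorable outcomes: C(9,6)·!3 = 84·2 = 168.
Total outcomes: 9! = 362880.
Probability = 168/362880 = 1/2160.

1/2160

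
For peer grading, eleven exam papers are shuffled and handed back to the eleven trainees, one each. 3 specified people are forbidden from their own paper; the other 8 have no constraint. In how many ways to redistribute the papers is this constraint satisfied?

30078720

Inclusion-exclusion on the 3 forbidden self-matches:
Σ_{j=0}^{3} (-1)^j C(3,j)(11-j)!
= C(3,0)·11! - C(3,1)·10! + C(3,2)·9! - C(3,3)·8!
= 39916800 - 10886400 + 1088640 - 40320
= 30078720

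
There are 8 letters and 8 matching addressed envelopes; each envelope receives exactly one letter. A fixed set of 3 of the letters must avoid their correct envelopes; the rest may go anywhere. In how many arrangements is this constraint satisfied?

27240

Let A_j be the event that the j-th constrained one is fixed. By inclusion-exclusion over the 3 events:
Σ_{j=0}^{3} (-1)^j C(3,j)(8-j)!
= C(3,0)·8! - C(3,1)·7! + C(3,2)·6! - C(3,3)·5!
= 40320 - 15120 + 2160 - 120
= 27240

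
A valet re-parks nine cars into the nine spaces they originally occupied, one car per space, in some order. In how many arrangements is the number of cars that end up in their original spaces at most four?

Sum C(9,i)·!(9-i) for i = 0..4:
  i=0: C(9,0)·!9 = 1·133496 = 133496
  i=1: C(9,1)·!8 = 9·14833 = 133497
  i=2: C(9,2)·!7 = 36·1854 = 66744
  i=3: C(9,3)·!6 = 84·265 = 22260
  i=4: C(9,4)·!5 = 126·44 = 5544
Total = 361541.

361541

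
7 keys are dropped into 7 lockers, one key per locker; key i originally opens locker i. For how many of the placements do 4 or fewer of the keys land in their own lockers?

Sum C(7,i)·!(7-i) for i = 0..4:
  i=0: C(7,0)·!7 = 1·1854 = 1854
  i=1: C(7,1)·!6 = 7·265 = 1855
  i=2: C(7,2)·!5 = 21·44 = 924
  i=3: C(7,3)·!4 = 35·9 = 315
  i=4: C(7,4)·!3 = 35·2 = 70
Total = 5018.

5018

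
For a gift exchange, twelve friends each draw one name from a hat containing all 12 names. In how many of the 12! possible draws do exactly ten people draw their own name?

66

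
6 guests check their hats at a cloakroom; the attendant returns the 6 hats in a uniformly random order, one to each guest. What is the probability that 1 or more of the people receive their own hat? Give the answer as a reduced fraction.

Favorable outcomes: Σ_{i≥1} C(6,i)·!(6-i) = 6·44 + 15·9 + 20·2 + 15·1 + 6·0 + 1·1 = 455.
Total outcomes: 6! = 720.
Probability = 455/720 = 91/144.

91/144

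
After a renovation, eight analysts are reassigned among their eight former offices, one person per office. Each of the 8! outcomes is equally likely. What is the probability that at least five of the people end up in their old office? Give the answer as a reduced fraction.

Favorable outcomes: Σ_{i≥5} C(8,i)·!(8-i) = 56·2 + 28·1 + 8·0 + 1·1 = 141.
Total outcomes: 8! = 40320.
Probability = 141/40320 = 47/13440.

47/13440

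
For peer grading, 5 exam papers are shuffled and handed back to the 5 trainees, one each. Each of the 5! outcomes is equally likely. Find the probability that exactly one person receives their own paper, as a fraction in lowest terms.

Favorable outcomes: C(5,1)·!4 = 5·9 = 45.
Total outcomes: 5! = 120.
Probability = 45/120 = 3/8.

3/8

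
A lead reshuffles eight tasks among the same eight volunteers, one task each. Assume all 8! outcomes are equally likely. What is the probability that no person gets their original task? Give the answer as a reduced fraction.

2119/5760

Favorable outcomes: !8 = 14833.
Total outcomes: 8! = 40320.
Probability = 14833/40320 = 2119/5760.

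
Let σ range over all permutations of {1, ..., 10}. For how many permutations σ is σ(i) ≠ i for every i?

1334961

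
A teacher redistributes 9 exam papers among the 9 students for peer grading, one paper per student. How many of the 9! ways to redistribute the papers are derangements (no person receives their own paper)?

133496

By inclusion-exclusion, !9 = Σ (-1)^k · 9!/k! for k=0..9
= 9! - 9!/1! + 9!/2! - 9!/3! + 9!/4! - 9!/5! + 9!/6! - 9!/7! + 9!/8! - 9!/9!
= 362880 - 362880 + 181440 - 60480 + 15120 - 3024 + 504 - 72 + 9 - 1
= 133496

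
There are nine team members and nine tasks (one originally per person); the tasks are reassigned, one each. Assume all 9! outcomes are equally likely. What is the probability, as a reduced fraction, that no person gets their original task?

16687/45360

Favorable outcomes: !9 = 133496.
Total outcomes: 9! = 362880.
Probability = 133496/362880 = 16687/45360.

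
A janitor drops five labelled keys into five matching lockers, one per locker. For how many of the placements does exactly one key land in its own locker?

45

Pick the single fixed position: C(5,1) = 5 ways.
The remaining 4 must be deranged: !4 = 9.
Total: 5 × 9 = 45.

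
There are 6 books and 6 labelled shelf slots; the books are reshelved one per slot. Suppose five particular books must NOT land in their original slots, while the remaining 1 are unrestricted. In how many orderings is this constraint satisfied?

309

Inclusion-exclusion on the 5 forbidden self-matches:
Σ_{j=0}^{5} (-1)^j C(5,j)(6-j)!
= C(5,0)·6! - C(5,1)·5! + C(5,2)·4! - C(5,3)·3! + C(5,4)·2! - C(5,5)·1!
= 720 - 600 + 240 - 60 + 10 - 1
= 309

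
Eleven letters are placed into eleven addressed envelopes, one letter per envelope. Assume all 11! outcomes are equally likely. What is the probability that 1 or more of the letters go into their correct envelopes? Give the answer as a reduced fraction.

Favorable outcomes: Σ_{i≥1} C(11,i)·!(11-i) = 11·1334961 + 55·133496 + 165·14833 + 330·1854 + 462·265 + 462·44 + 330·9 + 165·2 + 55·1 + 11·0 + 1·1 = 25232230.
Total outcomes: 11! = 39916800.
Probability = 25232230/39916800 = 2523223/3991680.

2523223/3991680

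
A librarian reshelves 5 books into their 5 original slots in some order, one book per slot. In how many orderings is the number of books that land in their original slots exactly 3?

10

Choose which 3 of the 5 are fixed: C(5,3) = 10.
The other 2 form a derangement: !2 = 1.
Total: 10 × 1 = 10.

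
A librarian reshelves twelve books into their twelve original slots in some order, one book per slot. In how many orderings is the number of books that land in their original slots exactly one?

176214840

Choose which one of the 12 is fixed: C(12,1) = 12.
The remaining 11 must be deranged: !11 = 14684570.
Total: 12 × 14684570 = 176214840.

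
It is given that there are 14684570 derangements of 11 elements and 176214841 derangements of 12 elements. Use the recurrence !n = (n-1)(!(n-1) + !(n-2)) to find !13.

!13 = (13-1)·(!12 + !11) = 12·(176214841 + 14684570) = 12·190899411 = 2290792932.

2290792932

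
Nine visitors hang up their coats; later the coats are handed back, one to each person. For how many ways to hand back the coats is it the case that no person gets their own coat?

By inclusion-exclusion, !9 = Σ (-1)^k · 9!/k! for k=0..9
= 9! - 9!/1! + 9!/2! - 9!/3! + 9!/4! - 9!/5! + 9!/6! - 9!/7! + 9!/8! - 9!/9!
= 362880 - 362880 + 181440 - 60480 + 15120 - 3024 + 504 - 72 + 9 - 1
= 133496

133496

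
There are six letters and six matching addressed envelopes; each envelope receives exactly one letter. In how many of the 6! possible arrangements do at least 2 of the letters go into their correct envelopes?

Sum C(6,i)·!(6-i) for i = 2..6:
  i=2: C(6,2)·!4 = 15·9 = 135
  i=3: C(6,3)·!3 = 20·2 = 40
  i=4: C(6,4)·!2 = 15·1 = 15
  i=5: C(6,5)·!1 = 6·0 = 0
  i=6: C(6,6)·!0 = 1·1 = 1
Total = 191.

191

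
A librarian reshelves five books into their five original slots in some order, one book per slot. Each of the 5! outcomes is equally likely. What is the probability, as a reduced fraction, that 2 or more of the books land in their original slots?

31/120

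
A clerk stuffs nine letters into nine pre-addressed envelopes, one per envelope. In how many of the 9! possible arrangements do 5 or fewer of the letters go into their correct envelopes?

# with exactly i fixed is C(9,i)·!(9-i); sum over i=0..5:
  i=0: C(9,0)·!9 = 1·133496 = 133496
  i=1: C(9,1)·!8 = 9·14833 = 133497
  i=2: C(9,2)·!7 = 36·1854 = 66744
  i=3: C(9,3)·!6 = 84·265 = 22260
  i=4: C(9,4)·!5 = 126·44 = 5544
  i=5: C(9,5)·!4 = 126·9 = 1134
Total = 362675.

362675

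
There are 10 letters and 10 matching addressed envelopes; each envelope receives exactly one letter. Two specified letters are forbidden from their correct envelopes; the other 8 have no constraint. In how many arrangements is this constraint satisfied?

Inclusion-exclusion on the 2 forbidden self-matches:
Σ_{j=0}^{2} (-1)^j C(2,j)(10-j)!
= C(2,0)·10! - C(2,1)·9! + C(2,2)·8!
= 3628800 - 725760 + 40320
= 2943360

2943360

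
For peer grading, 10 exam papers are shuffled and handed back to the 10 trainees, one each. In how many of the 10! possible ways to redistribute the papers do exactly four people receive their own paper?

55650

Choose which 4 of the 10 are fixed: C(10,4) = 210.
The other 6 form a derangement: !6 = 265.
Total: 210 × 265 = 55650.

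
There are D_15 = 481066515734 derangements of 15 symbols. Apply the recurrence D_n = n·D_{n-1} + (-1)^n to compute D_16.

D_16 = 16·481066515734 + 1 = 7697064251745.

7697064251745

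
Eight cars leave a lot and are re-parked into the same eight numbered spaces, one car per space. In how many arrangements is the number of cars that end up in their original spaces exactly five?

112

Choose which 5 of the 8 are fixed: C(8,5) = 56.
The remaining 3 must be deranged: !3 = 2.
Total: 56 × 2 = 112.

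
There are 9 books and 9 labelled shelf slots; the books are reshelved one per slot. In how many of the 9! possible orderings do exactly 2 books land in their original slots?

66744

Choose which 2 of the 9 are fixed: C(9,2) = 36.
The remaining 7 must be deranged: !7 = 1854.
Total: 36 × 1854 = 66744.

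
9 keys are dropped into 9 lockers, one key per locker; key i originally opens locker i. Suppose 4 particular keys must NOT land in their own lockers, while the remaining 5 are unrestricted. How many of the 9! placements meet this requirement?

Inclusion-exclusion on the 4 forbidden self-matches:
Σ_{j=0}^{4} (-1)^j C(4,j)(9-j)!
= C(4,0)·9! - C(4,1)·8! + C(4,2)·7! - C(4,3)·6! + C(4,4)·5!
= 362880 - 161280 + 30240 - 2880 + 120
= 229080

229080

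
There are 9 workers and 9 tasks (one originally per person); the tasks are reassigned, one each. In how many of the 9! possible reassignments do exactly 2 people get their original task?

66744

Choose which 2 of the 9 are fixed: C(9,2) = 36.
The remaining 7 must be deranged: !7 = 1854.
Total: 36 × 1854 = 66744.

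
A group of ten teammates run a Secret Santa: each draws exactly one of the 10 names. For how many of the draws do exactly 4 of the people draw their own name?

55650

Pick the 4 fixed positions: C(10,4) = 210 ways.
The other 6 form a derangement: !6 = 265.
Total: 210 × 265 = 55650.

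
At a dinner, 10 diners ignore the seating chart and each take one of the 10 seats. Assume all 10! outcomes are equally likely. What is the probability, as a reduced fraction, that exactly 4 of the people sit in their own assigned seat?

Favorable outcomes: C(10,4)·!6 = 210·265 = 55650.
Total outcomes: 10! = 3628800.
Probability = 55650/3628800 = 53/3456.

53/3456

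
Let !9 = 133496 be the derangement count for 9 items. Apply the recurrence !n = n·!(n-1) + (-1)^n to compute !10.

1334961

!10 = 10·133496 + 1 = 1334961.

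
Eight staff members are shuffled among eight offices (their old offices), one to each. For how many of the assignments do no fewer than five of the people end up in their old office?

141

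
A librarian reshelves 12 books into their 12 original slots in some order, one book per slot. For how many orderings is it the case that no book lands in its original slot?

The subfactorial !12 = [12!/e] (nearest integer).
12! = 479001600, and 479001600/e ≈ 176214840.93, so !12 = 176214841.

176214841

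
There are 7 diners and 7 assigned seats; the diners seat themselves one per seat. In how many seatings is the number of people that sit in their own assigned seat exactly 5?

Choose which 5 of the 7 are fixed: C(7,5) = 21.
The remaining 2 must be deranged: !2 = 1.
Total: 21 × 1 = 21.

21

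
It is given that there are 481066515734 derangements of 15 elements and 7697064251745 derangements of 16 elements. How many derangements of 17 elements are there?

130850092279664

D_17 = (17-1)·(D_16 + D_15) = 16·(7697064251745 + 481066515734) = 16·8178130767479 = 130850092279664.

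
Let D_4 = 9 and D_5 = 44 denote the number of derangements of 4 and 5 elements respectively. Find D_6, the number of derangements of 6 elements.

265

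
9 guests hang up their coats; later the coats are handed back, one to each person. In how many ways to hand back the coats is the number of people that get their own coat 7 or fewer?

362879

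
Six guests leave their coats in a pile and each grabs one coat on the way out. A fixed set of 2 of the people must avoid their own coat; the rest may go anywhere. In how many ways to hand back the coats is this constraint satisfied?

504

Let A_j be the event that the j-th constrained one is fixed. By inclusion-exclusion over the 2 events:
Σ_{j=0}^{2} (-1)^j C(2,j)(6-j)!
= C(2,0)·6! - C(2,1)·5! + C(2,2)·4!
= 720 - 240 + 24
= 504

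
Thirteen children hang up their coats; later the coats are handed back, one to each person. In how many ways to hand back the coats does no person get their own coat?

2290792932

The number of derangements of 13 is !13 = Σ_{k=0}^{13} (-1)^k·13!/k!
= 13! - 13!/1! + 13!/2! - 13!/3! + 13!/4! - 13!/5! + 13!/6! - 13!/7! + 13!/8! - 13!/9! + 13!/10! - 13!/11! + 13!/12! - 13!/13!
= 6227020800 - 6227020800 + 3113510400 - 1037836800 + 259459200 - 51891840 + 8648640 - 1235520 + 154440 - 17160 + 1716 - 156 + 13 - 1
= 2290792932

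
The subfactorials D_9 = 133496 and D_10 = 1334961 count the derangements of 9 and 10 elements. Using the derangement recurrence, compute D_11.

14684570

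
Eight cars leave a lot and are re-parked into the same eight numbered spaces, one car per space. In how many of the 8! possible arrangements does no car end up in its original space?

14833

!8 = 8! · Σ_{k=0}^{8} (-1)^k/k!
= 8! - 8!/1! + 8!/2! - 8!/3! + 8!/4! - 8!/5! + 8!/6! - 8!/7! + 8!/8!
= 40320 - 40320 + 20160 - 6720 + 1680 - 336 + 56 - 8 + 1
= 14833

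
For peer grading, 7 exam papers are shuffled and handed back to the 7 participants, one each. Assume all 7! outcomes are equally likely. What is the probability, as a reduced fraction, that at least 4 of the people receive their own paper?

23/1260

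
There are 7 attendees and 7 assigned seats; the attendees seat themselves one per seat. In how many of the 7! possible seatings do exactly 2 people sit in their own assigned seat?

924

Choose which 2 of the 7 are fixed: C(7,2) = 21.
The other 5 form a derangement: !5 = 44.
Total: 21 × 44 = 924.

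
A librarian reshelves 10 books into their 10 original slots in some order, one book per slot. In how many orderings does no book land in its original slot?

1334961

!10 is the nearest integer to 10!/e.
10! = 3628800, and 3628800/e ≈ 1334960.92, so !10 = 1334961.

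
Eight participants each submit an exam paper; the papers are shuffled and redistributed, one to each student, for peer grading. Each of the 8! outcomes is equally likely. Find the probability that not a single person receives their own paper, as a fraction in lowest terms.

Favorable outcomes: !8 = 14833.
Total outcomes: 8! = 40320.
Probability = 14833/40320 = 2119/5760.

2119/5760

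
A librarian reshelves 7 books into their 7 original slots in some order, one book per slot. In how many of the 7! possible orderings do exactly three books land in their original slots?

315

Pick the 3 fixed positions: C(7,3) = 35 ways.
The other 4 form a derangement: !4 = 9.
Total: 35 × 9 = 315.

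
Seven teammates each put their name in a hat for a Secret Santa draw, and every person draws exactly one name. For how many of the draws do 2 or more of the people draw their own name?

1331

Sum C(7,i)·!(7-i) for i = 2..7:
  i=2: C(7,2)·!5 = 21·44 = 924
  i=3: C(7,3)·!4 = 35·9 = 315
  i=4: C(7,4)·!3 = 35·2 = 70
  i=5: C(7,5)·!2 = 21·1 = 21
  i=6: C(7,6)·!1 = 7·0 = 0
  i=7: C(7,7)·!0 = 1·1 = 1
Total = 1331.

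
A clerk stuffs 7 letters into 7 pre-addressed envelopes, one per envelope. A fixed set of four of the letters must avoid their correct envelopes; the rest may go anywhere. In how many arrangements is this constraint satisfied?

Let A_j be the event that the j-th constrained one is fixed. By inclusion-exclusion over the 4 events:
Σ_{j=0}^{4} (-1)^j C(4,j)(7-j)!
= C(4,0)·7! - C(4,1)·6! + C(4,2)·5! - C(4,3)·4! + C(4,4)·3!
= 5040 - 2880 + 720 - 96 + 6
= 2790

2790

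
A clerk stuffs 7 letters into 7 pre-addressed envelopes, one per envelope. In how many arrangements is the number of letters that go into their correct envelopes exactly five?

Pick the 5 fixed positions: C(7,5) = 21 ways.
The remaining 2 must be deranged: !2 = 1.
Total: 21 × 1 = 21.

21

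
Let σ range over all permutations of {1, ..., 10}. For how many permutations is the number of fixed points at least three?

291394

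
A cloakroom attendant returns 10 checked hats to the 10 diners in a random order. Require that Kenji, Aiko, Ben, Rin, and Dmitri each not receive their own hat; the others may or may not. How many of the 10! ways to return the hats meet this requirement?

2170680

Let A_j be the event that the j-th constrained one is fixed. By inclusion-exclusion over the 5 events:
Σ_{j=0}^{5} (-1)^j C(5,j)(10-j)!
= C(5,0)·10! - C(5,1)·9! + C(5,2)·8! - C(5,3)·7! + C(5,4)·6! - C(5,5)·5!
= 3628800 - 1814400 + 403200 - 50400 + 3600 - 120
= 2170680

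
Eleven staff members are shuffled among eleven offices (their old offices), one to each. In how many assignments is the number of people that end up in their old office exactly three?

Pick the 3 fixed positions: C(11,3) = 165 ways.
The remaining 8 must be deranged: !8 = 14833.
Total: 165 × 14833 = 2447445.

2447445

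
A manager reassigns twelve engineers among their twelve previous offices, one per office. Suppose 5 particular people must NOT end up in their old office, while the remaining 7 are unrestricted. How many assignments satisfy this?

Let A_j be the event that the j-th constrained one is fixed. By inclusion-exclusion over the 5 events:
Σ_{j=0}^{5} (-1)^j C(5,j)(12-j)!
= C(5,0)·12! - C(5,1)·11! + C(5,2)·10! - C(5,3)·9! + C(5,4)·8! - C(5,5)·7!
= 479001600 - 199584000 + 36288000 - 3628800 + 201600 - 5040
= 312273360

312273360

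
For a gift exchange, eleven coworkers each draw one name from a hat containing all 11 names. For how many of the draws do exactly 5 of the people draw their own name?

122430

Pick the 5 fixed positions: C(11,5) = 462 ways.
The other 6 form a derangement: !6 = 265.
Total: 462 × 265 = 122430.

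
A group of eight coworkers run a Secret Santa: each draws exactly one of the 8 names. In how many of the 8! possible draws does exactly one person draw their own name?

14832

Pick the single fixed position: C(8,1) = 8 ways.
The other 7 form a derangement: !7 = 1854.
Total: 8 × 1854 = 14832.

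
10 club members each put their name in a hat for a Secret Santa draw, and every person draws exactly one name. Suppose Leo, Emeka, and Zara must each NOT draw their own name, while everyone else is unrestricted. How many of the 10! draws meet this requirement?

2656080

Let A_j be the event that the j-th constrained one is fixed. By inclusion-exclusion over the 3 events:
Σ_{j=0}^{3} (-1)^j C(3,j)(10-j)!
= C(3,0)·10! - C(3,1)·9! + C(3,2)·8! - C(3,3)·7!
= 3628800 - 1088640 + 120960 - 5040
= 2656080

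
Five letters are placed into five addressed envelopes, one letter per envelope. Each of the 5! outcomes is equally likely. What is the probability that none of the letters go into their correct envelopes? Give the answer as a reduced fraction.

Favorable outcomes: !5 = 44.
Total outcomes: 5! = 120.
Probability = 44/120 = 11/30.

11/30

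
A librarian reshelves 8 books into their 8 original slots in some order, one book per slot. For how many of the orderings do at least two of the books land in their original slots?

10655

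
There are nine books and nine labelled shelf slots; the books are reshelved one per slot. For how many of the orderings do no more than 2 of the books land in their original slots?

Sum C(9,i)·!(9-i) for i = 0..2:
  i=0: C(9,0)·!9 = 1·133496 = 133496
  i=1: C(9,1)·!8 = 9·14833 = 133497
  i=2: C(9,2)·!7 = 36·1854 = 66744
Total = 333737.

333737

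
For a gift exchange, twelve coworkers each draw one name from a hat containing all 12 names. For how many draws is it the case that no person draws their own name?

The subfactorial !12 = [12!/e] (nearest integer).
12! = 479001600, and 479001600/e ≈ 176214840.93, so !12 = 176214841.

176214841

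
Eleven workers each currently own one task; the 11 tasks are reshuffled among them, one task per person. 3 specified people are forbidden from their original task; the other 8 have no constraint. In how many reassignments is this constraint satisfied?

30078720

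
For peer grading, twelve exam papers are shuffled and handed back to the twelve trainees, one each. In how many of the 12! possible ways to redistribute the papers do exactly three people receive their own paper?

29369120

Choose which 3 of the 12 are fixed: C(12,3) = 220.
The other 9 form a derangement: !9 = 133496.
Total: 220 × 133496 = 29369120.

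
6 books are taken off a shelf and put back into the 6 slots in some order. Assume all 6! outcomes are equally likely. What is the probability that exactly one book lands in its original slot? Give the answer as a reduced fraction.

Favorable outcomes: C(6,1)·!5 = 6·44 = 264.
Total outcomes: 6! = 720.
Probability = 264/720 = 11/30.

11/30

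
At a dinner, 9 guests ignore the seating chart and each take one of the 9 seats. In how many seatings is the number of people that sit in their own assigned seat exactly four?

Choose which 4 of the 9 are fixed: C(9,4) = 126.
The other 5 form a derangement: !5 = 44.
Total: 126 × 44 = 5544.

5544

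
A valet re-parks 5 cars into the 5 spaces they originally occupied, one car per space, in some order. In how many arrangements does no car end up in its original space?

44

Recurrence: !5 = 5·!4 + (-1)^5.
!5 = 5·9 - 1 = 44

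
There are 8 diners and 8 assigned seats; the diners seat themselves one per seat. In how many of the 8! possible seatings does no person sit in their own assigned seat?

14833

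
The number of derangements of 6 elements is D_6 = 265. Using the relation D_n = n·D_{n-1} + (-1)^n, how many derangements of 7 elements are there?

1854

D_7 = 7·265 - 1 = 1854.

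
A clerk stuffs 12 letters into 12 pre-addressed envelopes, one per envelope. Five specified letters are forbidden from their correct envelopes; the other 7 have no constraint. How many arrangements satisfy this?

Let A_j be the event that the j-th constrained one is fixed. By inclusion-exclusion over the 5 events:
Σ_{j=0}^{5} (-1)^j C(5,j)(12-j)!
= C(5,0)·12! - C(5,1)·11! + C(5,2)·10! - C(5,3)·9! + C(5,4)·8! - C(5,5)·7!
= 479001600 - 199584000 + 36288000 - 3628800 + 201600 - 5040
= 312273360

312273360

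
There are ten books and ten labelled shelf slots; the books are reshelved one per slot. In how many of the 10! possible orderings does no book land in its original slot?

1334961

Use !n = n·!(n-1) + (-1)^n.
!10 = 10·133496 + 1 = 1334961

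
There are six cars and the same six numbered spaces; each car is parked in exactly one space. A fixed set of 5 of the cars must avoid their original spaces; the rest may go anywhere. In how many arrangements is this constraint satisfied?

309

Let A_j be the event that the j-th constrained one is fixed. By inclusion-exclusion over the 5 events:
Σ_{j=0}^{5} (-1)^j C(5,j)(6-j)!
= C(5,0)·6! - C(5,1)·5! + C(5,2)·4! - C(5,3)·3! + C(5,4)·2! - C(5,5)·1!
= 720 - 600 + 240 - 60 + 10 - 1
= 309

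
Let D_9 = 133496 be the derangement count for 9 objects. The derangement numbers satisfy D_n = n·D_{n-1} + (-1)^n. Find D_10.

1334961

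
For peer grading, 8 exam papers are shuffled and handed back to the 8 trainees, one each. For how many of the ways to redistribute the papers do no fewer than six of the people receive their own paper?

Sum C(8,i)·!(8-i) for i = 6..8:
  i=6: C(8,6)·!2 = 28·1 = 28
  i=7: C(8,7)·!1 = 8·0 = 0
  i=8: C(8,8)·!0 = 1·1 = 1
Total = 29.

29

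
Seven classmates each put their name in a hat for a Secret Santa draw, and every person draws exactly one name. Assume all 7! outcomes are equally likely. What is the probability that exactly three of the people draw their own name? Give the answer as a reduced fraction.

1/16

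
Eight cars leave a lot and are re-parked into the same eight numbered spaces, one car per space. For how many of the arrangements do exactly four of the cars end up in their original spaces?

Choose which 4 of the 8 are fixed: C(8,4) = 70.
The remaining 4 must be deranged: !4 = 9.
Total: 70 × 9 = 630.

630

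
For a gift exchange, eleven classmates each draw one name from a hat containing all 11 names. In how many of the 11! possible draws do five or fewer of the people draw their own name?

Sum C(11,i)·!(11-i) for i = 0..5:
  i=0: C(11,0)·!11 = 1·14684570 = 14684570
  i=1: C(11,1)·!10 = 11·1334961 = 14684571
  i=2: C(11,2)·!9 = 55·133496 = 7342280
  i=3: C(11,3)·!8 = 165·14833 = 2447445
  i=4: C(11,4)·!7 = 330·1854 = 611820
  i=5: C(11,5)·!6 = 462·265 = 122430
Total = 39893116.

39893116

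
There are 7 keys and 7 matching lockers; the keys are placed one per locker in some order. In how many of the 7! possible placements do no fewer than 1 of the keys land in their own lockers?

# with exactly i fixed is C(7,i)·!(7-i); sum over i=1..7:
  i=1: C(7,1)·!6 = 7·265 = 1855
  i=2: C(7,2)·!5 = 21·44 = 924
  i=3: C(7,3)·!4 = 35·9 = 315
  i=4: C(7,4)·!3 = 35·2 = 70
  i=5: C(7,5)·!2 = 21·1 = 21
  i=6: C(7,6)·!1 = 7·0 = 0
  i=7: C(7,7)·!0 = 1·1 = 1
Total = 3186.

3186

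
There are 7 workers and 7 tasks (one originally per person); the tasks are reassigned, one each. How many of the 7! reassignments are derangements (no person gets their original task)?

1854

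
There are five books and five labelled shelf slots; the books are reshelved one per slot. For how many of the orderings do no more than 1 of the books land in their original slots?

Sum C(5,i)·!(5-i) for i = 0..1:
  i=0: C(5,0)·!5 = 1·44 = 44
  i=1: C(5,1)·!4 = 5·9 = 45
Total = 89.

89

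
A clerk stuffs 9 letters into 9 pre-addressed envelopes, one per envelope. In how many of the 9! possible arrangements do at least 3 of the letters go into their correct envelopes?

29143

# with exactly i fixed is C(9,i)·!(9-i); sum over i=3..9:
  i=3: C(9,3)·!6 = 84·265 = 22260
  i=4: C(9,4)·!5 = 126·44 = 5544
  i=5: C(9,5)·!4 = 126·9 = 1134
  i=6: C(9,6)·!3 = 84·2 = 168
  i=7: C(9,7)·!2 = 36·1 = 36
  i=8: C(9,8)·!1 = 9·0 = 0
  i=9: C(9,9)·!0 = 1·1 = 1
Total = 29143.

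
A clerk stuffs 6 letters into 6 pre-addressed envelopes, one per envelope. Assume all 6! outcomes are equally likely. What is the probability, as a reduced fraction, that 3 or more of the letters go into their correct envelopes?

Favorable outcomes: Σ_{i≥3} C(6,i)·!(6-i) = 20·2 + 15·1 + 6·0 + 1·1 = 56.
Total outcomes: 6! = 720.
Probability = 56/720 = 7/90.

7/90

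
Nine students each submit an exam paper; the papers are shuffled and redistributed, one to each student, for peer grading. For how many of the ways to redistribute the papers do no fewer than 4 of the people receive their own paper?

6883

Sum C(9,i)·!(9-i) for i = 4..9:
  i=4: C(9,4)·!5 = 126·44 = 5544
  i=5: C(9,5)·!4 = 126·9 = 1134
  i=6: C(9,6)·!3 = 84·2 = 168
  i=7: C(9,7)·!2 = 36·1 = 36
  i=8: C(9,8)·!1 = 9·0 = 0
  i=9: C(9,9)·!0 = 1·1 = 1
Total = 6883.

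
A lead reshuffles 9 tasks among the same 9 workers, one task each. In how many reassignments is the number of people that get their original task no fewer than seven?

37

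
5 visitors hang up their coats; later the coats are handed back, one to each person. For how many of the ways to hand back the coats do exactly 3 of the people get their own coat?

10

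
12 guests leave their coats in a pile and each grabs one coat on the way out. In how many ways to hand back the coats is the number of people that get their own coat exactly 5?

1468368

Pick the 5 fixed positions: C(12,5) = 792 ways.
The other 7 form a derangement: !7 = 1854.
Total: 792 × 1854 = 1468368.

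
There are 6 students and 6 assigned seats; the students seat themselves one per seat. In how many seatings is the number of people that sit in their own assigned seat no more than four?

Sum C(6,i)·!(6-i) for i = 0..4:
  i=0: C(6,0)·!6 = 1·265 = 265
  i=1: C(6,1)·!5 = 6·44 = 264
  i=2: C(6,2)·!4 = 15·9 = 135
  i=3: C(6,3)·!3 = 20·2 = 40
  i=4: C(6,4)·!2 = 15·1 = 15
Total = 719.

719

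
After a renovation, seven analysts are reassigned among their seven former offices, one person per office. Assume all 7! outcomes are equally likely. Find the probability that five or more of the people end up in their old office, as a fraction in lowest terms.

11/2520

Favorable outcomes: Σ_{i≥5} C(7,i)·!(7-i) = 21·1 + 7·0 + 1·1 = 22.
Total outcomes: 7! = 5040.
Probability = 22/5040 = 11/2520.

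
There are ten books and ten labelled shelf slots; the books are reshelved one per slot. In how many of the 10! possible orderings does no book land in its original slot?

1334961

!10 = 10! · Σ_{k=0}^{10} (-1)^k/k!
= 10! - 10!/1! + 10!/2! - 10!/3! + 10!/4! - 10!/5! + 10!/6! - 10!/7! + 10!/8! - 10!/9! + 10!/10!
= 3628800 - 3628800 + 1814400 - 604800 + 151200 - 30240 + 5040 - 720 + 90 - 10 + 1
= 1334961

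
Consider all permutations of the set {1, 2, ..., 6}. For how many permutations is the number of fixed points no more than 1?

529

Sum C(6,i)·!(6-i) for i = 0..1:
  i=0: C(6,0)·!6 = 1·265 = 265
  i=1: C(6,1)·!5 = 6·44 = 264
Total = 529.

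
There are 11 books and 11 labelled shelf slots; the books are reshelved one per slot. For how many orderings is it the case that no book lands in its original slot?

!11 is the nearest integer to 11!/e.
11! = 39916800, and 39916800/e ≈ 14684570.08, so !11 = 14684570.

14684570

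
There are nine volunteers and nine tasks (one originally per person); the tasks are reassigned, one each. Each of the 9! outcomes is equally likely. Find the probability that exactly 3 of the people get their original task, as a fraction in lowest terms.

53/864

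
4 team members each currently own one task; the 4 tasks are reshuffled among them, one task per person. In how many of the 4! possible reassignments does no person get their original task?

Use !n = n·!(n-1) + (-1)^n.
!4 = 4·2 + 1 = 9

9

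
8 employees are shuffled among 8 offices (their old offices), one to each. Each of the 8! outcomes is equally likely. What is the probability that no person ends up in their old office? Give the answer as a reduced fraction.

2119/5760

Favorable outcomes: !8 = 14833.
Total outcomes: 8! = 40320.
Probability = 14833/40320 = 2119/5760.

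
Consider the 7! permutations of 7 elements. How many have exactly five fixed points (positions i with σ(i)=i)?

Choose which 5 of the 7 are fixed: C(7,5) = 21.
The other 2 form a derangement: !2 = 1.
Total: 21 × 1 = 21.

21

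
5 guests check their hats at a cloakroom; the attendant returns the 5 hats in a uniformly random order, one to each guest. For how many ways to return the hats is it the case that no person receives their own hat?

44

By inclusion-exclusion, !5 = Σ (-1)^k · 5!/k! for k=0..5
= 5! - 5!/1! + 5!/2! - 5!/3! + 5!/4! - 5!/5!
= 120 - 120 + 60 - 20 + 5 - 1
= 44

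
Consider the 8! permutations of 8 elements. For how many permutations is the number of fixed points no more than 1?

29665

Sum C(8,i)·!(8-i) for i = 0..1:
  i=0: C(8,0)·!8 = 1·14833 = 14833
  i=1: C(8,1)·!7 = 8·1854 = 14832
Total = 29665.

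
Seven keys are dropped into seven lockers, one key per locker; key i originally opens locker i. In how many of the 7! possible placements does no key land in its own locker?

1854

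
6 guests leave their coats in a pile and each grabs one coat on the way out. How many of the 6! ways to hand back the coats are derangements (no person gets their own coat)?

265

The number of derangements of 6 is !6 = Σ_{k=0}^{6} (-1)^k·6!/k!
= 6! - 6!/1! + 6!/2! - 6!/3! + 6!/4! - 6!/5! + 6!/6!
= 720 - 720 + 360 - 120 + 30 - 6 + 1
= 265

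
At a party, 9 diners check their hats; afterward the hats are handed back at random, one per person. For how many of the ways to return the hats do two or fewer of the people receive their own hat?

Sum C(9,i)·!(9-i) for i = 0..2:
  i=0: C(9,0)·!9 = 1·133496 = 133496
  i=1: C(9,1)·!8 = 9·14833 = 133497
  i=2: C(9,2)·!7 = 36·1854 = 66744
Total = 333737.

333737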